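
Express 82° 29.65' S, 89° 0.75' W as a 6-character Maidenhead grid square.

EA57lm

Shift to the Maidenhead origin (180°W, 90°S): lon 90.9875, lat 7.5058.
Field: lon ⌊90.9875/20⌋ = 4 → E; lat ⌊7.5058/10⌋ = 0 → A.
Square: lon ⌊10.9875/2⌋ = 5; lat ⌊7.5058/1⌋ = 7.
Subsquare: lon ⌊0.9875/0.0833333⌋ = 11 → l; lat ⌊0.5058/0.0416667⌋ = 12 → m.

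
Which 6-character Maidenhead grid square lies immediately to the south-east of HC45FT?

HC45gs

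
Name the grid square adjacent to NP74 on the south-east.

Longitude square 7; +1 → 8.
Latitude square 4; −1 → 3.

NP83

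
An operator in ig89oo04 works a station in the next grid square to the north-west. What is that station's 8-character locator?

IG89no95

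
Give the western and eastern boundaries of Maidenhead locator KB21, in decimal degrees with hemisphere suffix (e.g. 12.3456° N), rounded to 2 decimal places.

Field K=10, B=1: +10·20° lon, +1·10° lat → SW at lon 20°, lat -80°.
Square 2, 1: +2·2° lon, +1·1° lat → SW at lon 24°, lat -79°.
Cell spans 2° lon × 1° lat.
west 24.00° E, east 26.00° E.

24.00° E, 26.00° E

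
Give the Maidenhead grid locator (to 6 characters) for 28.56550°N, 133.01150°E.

Offset from 180°W / 90°S: lon 313.0115°, lat 118.5655°.
Field (20°×10°, letters A–R): 313.0115/20 → 15 → P, 118.5655/10 → 11 → L; chars PL.
Square (2°×1°, digits 0–9): 13.0115/2 → 6, 8.5655/1 → 8; chars 68.
Subsquare (5′×2.5′, letters a–x): 1.0115/0.0833333 → 12 → m, 0.5655/0.0416667 → 13 → n; chars mn.

PL68mn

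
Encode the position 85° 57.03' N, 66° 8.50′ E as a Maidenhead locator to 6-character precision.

MR35bw

Shift to the Maidenhead origin (180°W, 90°S): lon 246.1417, lat 175.9505.
Field: 246.1417/20 → 12 → M, 175.9505/10 → 17 → R; chars MR.
Square: 6.1417/2 → 3, 5.9505/1 → 5; chars 35.
Subsquare: 0.1417/0.0833333 → 1 → b, 0.9505/0.0416667 → 22 → w; chars bw.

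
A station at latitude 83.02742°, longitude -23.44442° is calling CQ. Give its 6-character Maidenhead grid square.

HR83ga

Add 180° to longitude and 90° to latitude: 156.5556, 173.0274.
Field (20°×10°, letters A–R): lon ⌊156.5556/20⌋ = 7 → H; lat ⌊173.0274/10⌋ = 17 → R.
Square (2°×1°, digits 0–9): lon ⌊16.5556/2⌋ = 8; lat ⌊3.0274/1⌋ = 3.
Subsquare (5′×2.5′, letters a–x): lon ⌊0.5556/0.0833333⌋ = 6 → g; lat ⌊0.0274/0.0416667⌋ = 0 → a.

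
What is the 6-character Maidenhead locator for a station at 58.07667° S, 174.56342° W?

AD21rw

Offset from 180°W / 90°S: lon 5.4366°, lat 31.9233°.
Field (20°×10°, letters A–R): lon ⌊5.4366/20⌋ = 0 → A; lat ⌊31.9233/10⌋ = 3 → D.
Square (2°×1°, digits 0–9): lon ⌊5.4366/2⌋ = 2; lat ⌊1.9233/1⌋ = 1.
Subsquare (5′×2.5′, letters a–x): lon ⌊1.4366/0.0833333⌋ = 17 → r; lat ⌊0.9233/0.0416667⌋ = 22 → w.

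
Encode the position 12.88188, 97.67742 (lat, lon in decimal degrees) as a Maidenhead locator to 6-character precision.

NK82uv

Add 180° to longitude and 90° to latitude: 277.6774, 102.8819.
Field: 277.6774/20 → 13 → N, 102.8819/10 → 10 → K; chars NK.
Square: 17.6774/2 → 8, 2.8819/1 → 2; chars 82.
Subsquare: 1.6774/0.0833333 → 20 → u, 0.8819/0.0416667 → 21 → v; chars uv.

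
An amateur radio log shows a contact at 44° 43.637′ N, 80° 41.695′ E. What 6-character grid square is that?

Shift to the Maidenhead origin (180°W, 90°S): lon 260.6949, lat 134.7273.
Field: lon ⌊260.6949/20⌋ = 13 → N; lat ⌊134.7273/10⌋ = 13 → N.
Square: lon ⌊0.6949/2⌋ = 0; lat ⌊4.7273/1⌋ = 4.
Subsquare: lon ⌊0.6949/0.0833333⌋ = 8 → i; lat ⌊0.7273/0.0416667⌋ = 17 → r.

NN04ir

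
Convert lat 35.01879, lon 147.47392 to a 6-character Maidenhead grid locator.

QM35ra

Add 180° to longitude and 90° to latitude: 327.4739, 125.0188.
Field: lon ⌊327.4739/20⌋ = 16 → Q; lat ⌊125.0188/10⌋ = 12 → M.
Square: lon ⌊7.4739/2⌋ = 3; lat ⌊5.0188/1⌋ = 5.
Subsquare: lon ⌊1.4739/0.0833333⌋ = 17 → r; lat ⌊0.0188/0.0416667⌋ = 0 → a.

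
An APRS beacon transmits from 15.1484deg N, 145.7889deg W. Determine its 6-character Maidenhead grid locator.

Offset from 180°W / 90°S: lon 34.2111°, lat 105.1484°.
Field: lon ⌊34.2111/20⌋ = 1 → B; lat ⌊105.1484/10⌋ = 10 → K.
Square: lon ⌊14.2111/2⌋ = 7; lat ⌊5.1484/1⌋ = 5.
Subsquare: lon ⌊0.2111/0.0833333⌋ = 2 → c; lat ⌊0.1484/0.0416667⌋ = 3 → d.

BK75cd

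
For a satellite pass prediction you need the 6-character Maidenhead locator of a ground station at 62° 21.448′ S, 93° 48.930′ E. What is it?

Offset from 180°W / 90°S: lon 273.8155°, lat 27.6425°.
Field: lon ⌊273.8155/20⌋ = 13 → N; lat ⌊27.6425/10⌋ = 2 → C.
Square: lon ⌊13.8155/2⌋ = 6; lat ⌊7.6425/1⌋ = 7.
Subsquare: lon ⌊1.8155/0.0833333⌋ = 21 → v; lat ⌊0.6425/0.0416667⌋ = 15 → p.

NC67vp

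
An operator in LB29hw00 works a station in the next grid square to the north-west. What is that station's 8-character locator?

Longitude extended square 0; −1 → -1, wraps to 9, carry into subsquare.
Longitude subsquare h = 7; −1 → 6 = g.
Latitude extended square 0; +1 → 1.

LB29gw91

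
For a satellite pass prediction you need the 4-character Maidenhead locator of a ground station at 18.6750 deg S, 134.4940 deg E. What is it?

PH71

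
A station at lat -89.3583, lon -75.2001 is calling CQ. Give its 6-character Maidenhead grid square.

FA20jp

Offset from 180°W / 90°S: lon 104.7999°, lat 0.6417°.
Field: 104.7999/20 → 5 → F, 0.6417/10 → 0 → A; chars FA.
Square: 4.7999/2 → 2, 0.6417/1 → 0; chars 20.
Subsquare: 0.7999/0.0833333 → 9 → j, 0.6417/0.0416667 → 15 → p; chars jp.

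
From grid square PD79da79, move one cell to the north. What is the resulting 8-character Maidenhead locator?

Latitude extended square 9; +1 → 10, wraps to 0, carry into subsquare.
Latitude subsquare a = 0; +1 → 1 = b.
The longitude characters are unchanged.

PD79db70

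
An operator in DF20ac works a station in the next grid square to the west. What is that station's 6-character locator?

DF10xc

Longitude subsquare a = 0; −1 → -1, wraps to 23 = x, carry into square.
Longitude square 2; −1 → 1.
The latitude characters are unchanged.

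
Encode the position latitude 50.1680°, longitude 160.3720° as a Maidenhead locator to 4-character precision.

RO00

Shift to the Maidenhead origin (180°W, 90°S): lon 340.37, lat 140.17.
Field: 340.37/20 → 17 → R, 140.17/10 → 14 → O; chars RO.
Square: 0.37/2 → 0, 0.17/1 → 0; chars 00.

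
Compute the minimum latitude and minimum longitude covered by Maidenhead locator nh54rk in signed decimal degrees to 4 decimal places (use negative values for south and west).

-15.5833, 91.4167

Field N=13, H=7: +13·20° lon, +7·10° lat → SW at lon 80°, lat -20°.
Square 5, 4: +5·2° lon, +4·1° lat → SW at lon 90°, lat -16°.
Subsquare r=17, k=10: +17·0.0833333° lon, +10·0.0416667° lat → SW at lon 91.4167°, lat -15.5833°.
latitude -15.5833, longitude 91.4167.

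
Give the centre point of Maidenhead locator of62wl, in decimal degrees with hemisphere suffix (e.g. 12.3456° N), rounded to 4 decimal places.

37.5208° S, 113.8750° E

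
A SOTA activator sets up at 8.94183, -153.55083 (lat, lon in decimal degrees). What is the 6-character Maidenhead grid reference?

BJ38fw

Add 180° to longitude and 90° to latitude: 26.4492, 98.9418.
Field: 26.4492/20 → 1 → B, 98.9418/10 → 9 → J; chars BJ.
Square: 6.4492/2 → 3, 8.9418/1 → 8; chars 38.
Subsquare: 0.4492/0.0833333 → 5 → f, 0.9418/0.0416667 → 22 → w; chars fw.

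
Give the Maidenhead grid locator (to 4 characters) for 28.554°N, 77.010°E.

Shift to the Maidenhead origin (180°W, 90°S): lon 257.01, lat 118.55.
Field: 257.01/20 → 12 → M, 118.55/10 → 11 → L; chars ML.
Square: 17.01/2 → 8, 8.55/1 → 8; chars 88.

ML88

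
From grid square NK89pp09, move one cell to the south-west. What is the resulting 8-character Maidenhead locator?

NK89op98

Longitude extended square 0; −1 → -1, wraps to 9, carry into subsquare.
Longitude subsquare p = 15; −1 → 14 = o.
Latitude extended square 9; −1 → 8.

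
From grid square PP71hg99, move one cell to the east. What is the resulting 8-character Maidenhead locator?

Longitude extended square 9; +1 → 10, wraps to 0, carry into subsquare.
Longitude subsquare h = 7; +1 → 8 = i.
The latitude characters are unchanged.

PP71ig09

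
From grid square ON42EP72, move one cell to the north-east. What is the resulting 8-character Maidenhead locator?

ON42ep83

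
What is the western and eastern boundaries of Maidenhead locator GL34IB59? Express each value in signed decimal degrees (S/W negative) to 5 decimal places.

Field G=6, L=11: +6·20° lon, +11·10° lat → SW at lon -60°, lat 20°.
Square 3, 4: +3·2° lon, +4·1° lat → SW at lon -54°, lat 24°.
Subsquare i=8, b=1: +8·0.0833333° lon, +1·0.0416667° lat → SW at lon -53.3333°, lat 24.0417°.
Extended square 5, 9: +5·0.00833333° lon, +9·0.00416667° lat → SW at lon -53.2917°, lat 24.0792°.
Cell spans 0.00833333° lon × 0.00416667° lat.
west -53.29167, east -53.28333.

-53.29167, -53.28333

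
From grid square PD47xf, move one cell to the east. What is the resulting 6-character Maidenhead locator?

PD57af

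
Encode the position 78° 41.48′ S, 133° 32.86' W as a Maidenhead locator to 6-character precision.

CB31fh

Shift to the Maidenhead origin (180°W, 90°S): lon 46.4523, lat 11.3087.
Field (20°×10°, letters A–R): lon ⌊46.4523/20⌋ = 2 → C; lat ⌊11.3087/10⌋ = 1 → B.
Square (2°×1°, digits 0–9): lon ⌊6.4523/2⌋ = 3; lat ⌊1.3087/1⌋ = 1.
Subsquare (5′×2.5′, letters a–x): lon ⌊0.4523/0.0833333⌋ = 5 → f; lat ⌊0.3087/0.0416667⌋ = 7 → h.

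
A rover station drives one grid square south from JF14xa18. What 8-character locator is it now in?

JF14xa17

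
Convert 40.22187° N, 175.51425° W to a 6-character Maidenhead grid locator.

AN20ff

Offset from 180°W / 90°S: lon 4.4857°, lat 130.2219°.
Field: 4.4857/20 → 0 → A, 130.2219/10 → 13 → N; chars AN.
Square: 4.4857/2 → 2, 0.2219/1 → 0; chars 20.
Subsquare: 0.4857/0.0833333 → 5 → f, 0.2219/0.0416667 → 5 → f; chars ff.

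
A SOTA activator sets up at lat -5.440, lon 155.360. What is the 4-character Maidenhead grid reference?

QI74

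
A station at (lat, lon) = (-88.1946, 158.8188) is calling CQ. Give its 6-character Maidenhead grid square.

QA91jt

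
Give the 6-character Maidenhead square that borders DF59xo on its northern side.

DF59xp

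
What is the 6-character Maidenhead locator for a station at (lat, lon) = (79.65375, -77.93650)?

FQ19ap

Offset from 180°W / 90°S: lon 102.0635°, lat 169.6538°.
Field: 102.0635/20 → 5 → F, 169.6538/10 → 16 → Q; chars FQ.
Square: 2.0635/2 → 1, 9.6538/1 → 9; chars 19.
Subsquare: 0.0635/0.0833333 → 0 → a, 0.6538/0.0416667 → 15 → p; chars ap.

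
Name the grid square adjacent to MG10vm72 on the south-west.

MG10vm61

Longitude extended square 7; −1 → 6.
Latitude extended square 2; −1 → 1.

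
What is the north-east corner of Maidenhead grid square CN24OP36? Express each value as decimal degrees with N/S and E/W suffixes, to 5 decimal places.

44.65417° N, 134.80000° W

Field C=2, N=13: +2·20° lon, +13·10° lat → SW at lon -140°, lat 40°.
Square 2, 4: +2·2° lon, +4·1° lat → SW at lon -136°, lat 44°.
Subsquare o=14, p=15: +14·0.0833333° lon, +15·0.0416667° lat → SW at lon -134.833°, lat 44.625°.
Extended square 3, 6: +3·0.00833333° lon, +6·0.00416667° lat → SW at lon -134.808°, lat 44.65°.
Cell spans 0.00833333° lon × 0.00416667° lat. NE corner is SW corner plus one full cell.
latitude 44.65417° N, longitude 134.80000° W.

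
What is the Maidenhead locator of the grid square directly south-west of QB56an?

Longitude subsquare a = 0; −1 → -1, wraps to 23 = x, carry into square.
Longitude square 5; −1 → 4.
Latitude subsquare n = 13; −1 → 12 = m.

QB46xm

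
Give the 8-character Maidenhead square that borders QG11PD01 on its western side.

QG11od91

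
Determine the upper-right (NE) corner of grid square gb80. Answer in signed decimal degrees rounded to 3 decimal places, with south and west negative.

Field G=6, B=1: +6·20° lon, +1·10° lat → SW at lon -60°, lat -80°.
Square 8, 0: +8·2° lon, +0·1° lat → SW at lon -44°, lat -80°.
Cell spans 2° lon × 1° lat. NE corner is SW corner plus one full cell.
latitude -79.000, longitude -42.000.

-79.000, -42.000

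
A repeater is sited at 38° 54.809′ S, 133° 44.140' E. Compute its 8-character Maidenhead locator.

Shift to the Maidenhead origin (180°W, 90°S): lon 313.73567, lat 51.08652.
Field: lon ⌊313.73567/20⌋ = 15 → P; lat ⌊51.08652/10⌋ = 5 → F.
Square: lon ⌊13.73567/2⌋ = 6; lat ⌊1.08652/1⌋ = 1.
Subsquare: lon ⌊1.73567/0.0833333⌋ = 20 → u; lat ⌊0.08652/0.0416667⌋ = 2 → c.
Extended square: lon ⌊0.06900/0.00833333⌋ = 8; lat ⌊0.00318/0.00416667⌋ = 0.

PF61uc80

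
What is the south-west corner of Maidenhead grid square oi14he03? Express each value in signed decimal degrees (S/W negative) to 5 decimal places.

Field O=14, I=8: +14·20° lon, +8·10° lat → SW at lon 100°, lat -10°.
Square 1, 4: +1·2° lon, +4·1° lat → SW at lon 102°, lat -6°.
Subsquare h=7, e=4: +7·0.0833333° lon, +4·0.0416667° lat → SW at lon 102.583°, lat -5.83333°.
Extended square 0, 3: +0·0.00833333° lon, +3·0.00416667° lat → SW at lon 102.583°, lat -5.82083°.
latitude -5.82083, longitude 102.58333.

-5.82083, 102.58333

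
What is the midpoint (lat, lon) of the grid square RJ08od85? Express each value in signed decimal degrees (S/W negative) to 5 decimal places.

8.14792, 161.23750

Field R=17, J=9: +17·20° lon, +9·10° lat → SW at lon 160°, lat 0°.
Square 0, 8: +0·2° lon, +8·1° lat → SW at lon 160°, lat 8°.
Subsquare o=14, d=3: +14·0.0833333° lon, +3·0.0416667° lat → SW at lon 161.167°, lat 8.125°.
Extended square 8, 5: +8·0.00833333° lon, +5·0.00416667° lat → SW at lon 161.233°, lat 8.14583°.
Cell spans 0.00833333° lon × 0.00416667° lat. Centre is SW corner plus half of each.
latitude 8.14792, longitude 161.23750.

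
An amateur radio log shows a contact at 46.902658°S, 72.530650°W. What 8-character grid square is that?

Add 180° to longitude and 90° to latitude: 107.46935, 43.09734.
Field (20°×10°, letters A–R): lon ⌊107.46935/20⌋ = 5 → F; lat ⌊43.09734/10⌋ = 4 → E.
Square (2°×1°, digits 0–9): lon ⌊7.46935/2⌋ = 3; lat ⌊3.09734/1⌋ = 3.
Subsquare (5′×2.5′, letters a–x): lon ⌊1.46935/0.0833333⌋ = 17 → r; lat ⌊0.09734/0.0416667⌋ = 2 → c.
Extended square (30″×15″, digits 0–9): lon ⌊0.05268/0.00833333⌋ = 6; lat ⌊0.01401/0.00416667⌋ = 3.

FE33rc63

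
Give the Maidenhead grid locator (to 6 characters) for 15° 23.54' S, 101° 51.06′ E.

OH04wo

Add 180° to longitude and 90° to latitude: 281.8510, 74.6077.
Field (20°×10°, letters A–R): lon ⌊281.8510/20⌋ = 14 → O; lat ⌊74.6077/10⌋ = 7 → H.
Square (2°×1°, digits 0–9): lon ⌊1.8510/2⌋ = 0; lat ⌊4.6077/1⌋ = 4.
Subsquare (5′×2.5′, letters a–x): lon ⌊1.8510/0.0833333⌋ = 22 → w; lat ⌊0.6077/0.0416667⌋ = 14 → o.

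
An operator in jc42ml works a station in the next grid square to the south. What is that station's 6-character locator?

Latitude subsquare l = 11; −1 → 10 = k.
The longitude characters are unchanged.

JC42mk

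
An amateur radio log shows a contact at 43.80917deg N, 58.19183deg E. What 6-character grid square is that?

Offset from 180°W / 90°S: lon 238.1918°, lat 133.8092°.
Field: lon ⌊238.1918/20⌋ = 11 → L; lat ⌊133.8092/10⌋ = 13 → N.
Square: lon ⌊18.1918/2⌋ = 9; lat ⌊3.8092/1⌋ = 3.
Subsquare: lon ⌊0.1918/0.0833333⌋ = 2 → c; lat ⌊0.8092/0.0416667⌋ = 19 → t.

LN93ct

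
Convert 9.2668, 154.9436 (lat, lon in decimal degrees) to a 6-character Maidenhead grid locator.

QJ79lg

Shift to the Maidenhead origin (180°W, 90°S): lon 334.9436, lat 99.2668.
Field: 334.9436/20 → 16 → Q, 99.2668/10 → 9 → J; chars QJ.
Square: 14.9436/2 → 7, 9.2668/1 → 9; chars 79.
Subsquare: 0.9436/0.0833333 → 11 → l, 0.2668/0.0416667 → 6 → g; chars lg.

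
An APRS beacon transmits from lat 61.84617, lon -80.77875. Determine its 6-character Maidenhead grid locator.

EP91ou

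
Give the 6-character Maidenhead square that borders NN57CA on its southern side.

NN56cx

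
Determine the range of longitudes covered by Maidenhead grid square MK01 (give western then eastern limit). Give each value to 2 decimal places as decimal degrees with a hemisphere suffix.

60.00° E, 62.00° E

Field M=12, K=10: +12·20° lon, +10·10° lat → SW at lon 60°, lat 10°.
Square 0, 1: +0·2° lon, +1·1° lat → SW at lon 60°, lat 11°.
Cell spans 2° lon × 1° lat.
west 60.00° E, east 62.00° E.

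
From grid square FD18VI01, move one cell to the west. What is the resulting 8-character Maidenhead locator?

FD18ui91

Longitude extended square 0; −1 → -1, wraps to 9, carry into subsquare.
Longitude subsquare v = 21; −1 → 20 = u.
The latitude characters are unchanged.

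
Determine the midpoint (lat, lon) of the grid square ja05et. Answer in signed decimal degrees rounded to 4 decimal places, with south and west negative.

-84.1875, 0.3750

Field J=9, A=0: +9·20° lon, +0·10° lat → SW at lon 0°, lat -90°.
Square 0, 5: +0·2° lon, +5·1° lat → SW at lon 0°, lat -85°.
Subsquare e=4, t=19: +4·0.0833333° lon, +19·0.0416667° lat → SW at lon 0.333333°, lat -84.2083°.
Cell spans 0.0833333° lon × 0.0416667° lat. Centre is SW corner plus half of each.
latitude -84.1875, longitude 0.3750.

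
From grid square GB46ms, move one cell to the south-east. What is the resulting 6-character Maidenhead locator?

GB46nr

Longitude subsquare m = 12; +1 → 13 = n.
Latitude subsquare s = 18; −1 → 17 = r.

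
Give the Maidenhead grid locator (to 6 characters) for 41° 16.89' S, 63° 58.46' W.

FE88ar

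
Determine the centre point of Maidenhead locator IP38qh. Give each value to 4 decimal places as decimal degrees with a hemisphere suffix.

68.3125° N, 12.6250° W

Field I=8, P=15: +8·20° lon, +15·10° lat → SW at lon -20°, lat 60°.
Square 3, 8: +3·2° lon, +8·1° lat → SW at lon -14°, lat 68°.
Subsquare q=16, h=7: +16·0.0833333° lon, +7·0.0416667° lat → SW at lon -12.6667°, lat 68.2917°.
Cell spans 0.0833333° lon × 0.0416667° lat. Centre is SW corner plus half of each.
latitude 68.3125° N, longitude 12.6250° W.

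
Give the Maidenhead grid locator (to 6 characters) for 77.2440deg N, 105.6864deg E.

Shift to the Maidenhead origin (180°W, 90°S): lon 285.6864, lat 167.2440.
Field: lon ⌊285.6864/20⌋ = 14 → O; lat ⌊167.2440/10⌋ = 16 → Q.
Square: lon ⌊5.6864/2⌋ = 2; lat ⌊7.2440/1⌋ = 7.
Subsquare: lon ⌊1.6864/0.0833333⌋ = 20 → u; lat ⌊0.2440/0.0416667⌋ = 5 → f.

OQ27uf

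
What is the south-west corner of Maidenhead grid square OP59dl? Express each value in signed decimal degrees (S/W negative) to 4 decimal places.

69.4583, 110.2500

Field O=14, P=15: +14·20° lon, +15·10° lat → SW at lon 100°, lat 60°.
Square 5, 9: +5·2° lon, +9·1° lat → SW at lon 110°, lat 69°.
Subsquare d=3, l=11: +3·0.0833333° lon, +11·0.0416667° lat → SW at lon 110.25°, lat 69.4583°.
latitude 69.4583, longitude 110.2500.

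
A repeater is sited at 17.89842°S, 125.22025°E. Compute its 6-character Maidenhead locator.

PH22oc

Offset from 180°W / 90°S: lon 305.2202°, lat 72.1016°.
Field: 305.2202/20 → 15 → P, 72.1016/10 → 7 → H; chars PH.
Square: 5.2202/2 → 2, 2.1016/1 → 2; chars 22.
Subsquare: 1.2202/0.0833333 → 14 → o, 0.1016/0.0416667 → 2 → c; chars oc.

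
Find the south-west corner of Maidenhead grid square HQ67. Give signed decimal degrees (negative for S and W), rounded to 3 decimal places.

77.000, -28.000

Field H=7, Q=16: +7·20° lon, +16·10° lat → SW at lon -40°, lat 70°.
Square 6, 7: +6·2° lon, +7·1° lat → SW at lon -28°, lat 77°.
latitude 77.000, longitude -28.000.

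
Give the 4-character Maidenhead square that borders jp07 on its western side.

Longitude square 0; −1 → -1, wraps to 9, carry into field.
Longitude field J = 9; −1 → 8 = I.
The latitude characters are unchanged.

IP97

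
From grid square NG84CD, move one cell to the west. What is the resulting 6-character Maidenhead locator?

NG84bd

Longitude subsquare c = 2; −1 → 1 = b.
The latitude characters are unchanged.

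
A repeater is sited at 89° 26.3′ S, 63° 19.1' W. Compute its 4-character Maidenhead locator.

Shift to the Maidenhead origin (180°W, 90°S): lon 116.68, lat 0.56.
Field: 116.68/20 → 5 → F, 0.56/10 → 0 → A; chars FA.
Square: 16.68/2 → 8, 0.56/1 → 0; chars 80.

FA80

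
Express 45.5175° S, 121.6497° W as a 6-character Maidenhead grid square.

CE94el

Offset from 180°W / 90°S: lon 58.3503°, lat 44.4825°.
Field: 58.3503/20 → 2 → C, 44.4825/10 → 4 → E; chars CE.
Square: 18.3503/2 → 9, 4.4825/1 → 4; chars 94.
Subsquare: 0.3503/0.0833333 → 4 → e, 0.4825/0.0416667 → 11 → l; chars el.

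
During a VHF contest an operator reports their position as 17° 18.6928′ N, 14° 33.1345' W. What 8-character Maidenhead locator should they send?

IK27rh34

Shift to the Maidenhead origin (180°W, 90°S): lon 165.44776, lat 107.31155.
Field (20°×10°, letters A–R): 165.44776/20 → 8 → I, 107.31155/10 → 10 → K; chars IK.
Square (2°×1°, digits 0–9): 5.44776/2 → 2, 7.31155/1 → 7; chars 27.
Subsquare (5′×2.5′, letters a–x): 1.44776/0.0833333 → 17 → r, 0.31155/0.0416667 → 7 → h; chars rh.
Extended square (30″×15″, digits 0–9): 0.03109/0.00833333 → 3, 0.01988/0.00416667 → 4; chars 34.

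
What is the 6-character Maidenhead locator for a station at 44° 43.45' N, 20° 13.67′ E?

KN04cr

Offset from 180°W / 90°S: lon 200.2278°, lat 134.7242°.
Field (20°×10°, letters A–R): lon ⌊200.2278/20⌋ = 10 → K; lat ⌊134.7242/10⌋ = 13 → N.
Square (2°×1°, digits 0–9): lon ⌊0.2278/2⌋ = 0; lat ⌊4.7242/1⌋ = 4.
Subsquare (5′×2.5′, letters a–x): lon ⌊0.2278/0.0833333⌋ = 2 → c; lat ⌊0.7242/0.0416667⌋ = 17 → r.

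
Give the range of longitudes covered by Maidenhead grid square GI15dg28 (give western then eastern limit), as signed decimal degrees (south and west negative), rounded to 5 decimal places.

-57.73333, -57.72500

Field G=6, I=8: +6·20° lon, +8·10° lat → SW at lon -60°, lat -10°.
Square 1, 5: +1·2° lon, +5·1° lat → SW at lon -58°, lat -5°.
Subsquare d=3, g=6: +3·0.0833333° lon, +6·0.0416667° lat → SW at lon -57.75°, lat -4.75°.
Extended square 2, 8: +2·0.00833333° lon, +8·0.00416667° lat → SW at lon -57.7333°, lat -4.71667°.
Cell spans 0.00833333° lon × 0.00416667° lat.
west -57.73333, east -57.72500.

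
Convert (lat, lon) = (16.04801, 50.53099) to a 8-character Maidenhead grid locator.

LK56gb31

Add 180° to longitude and 90° to latitude: 230.53099, 106.04801.
Field: lon ⌊230.53099/20⌋ = 11 → L; lat ⌊106.04801/10⌋ = 10 → K.
Square: lon ⌊10.53099/2⌋ = 5; lat ⌊6.04801/1⌋ = 6.
Subsquare: lon ⌊0.53099/0.0833333⌋ = 6 → g; lat ⌊0.04801/0.0416667⌋ = 1 → b.
Extended square: lon ⌊0.03099/0.00833333⌋ = 3; lat ⌊0.00634/0.00416667⌋ = 1.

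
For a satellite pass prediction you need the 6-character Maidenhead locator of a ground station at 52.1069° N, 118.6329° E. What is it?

OO92hc

Shift to the Maidenhead origin (180°W, 90°S): lon 298.6329, lat 142.1069.
Field (20°×10°, letters A–R): 298.6329/20 → 14 → O, 142.1069/10 → 14 → O; chars OO.
Square (2°×1°, digits 0–9): 18.6329/2 → 9, 2.1069/1 → 2; chars 92.
Subsquare (5′×2.5′, letters a–x): 0.6329/0.0833333 → 7 → h, 0.1069/0.0416667 → 2 → c; chars hc.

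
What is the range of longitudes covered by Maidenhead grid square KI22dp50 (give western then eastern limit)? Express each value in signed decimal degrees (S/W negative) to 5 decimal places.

24.29167, 24.30000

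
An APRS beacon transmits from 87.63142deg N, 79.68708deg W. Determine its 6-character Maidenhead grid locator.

FR07dp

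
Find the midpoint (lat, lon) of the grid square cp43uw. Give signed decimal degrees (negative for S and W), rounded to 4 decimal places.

Field C=2, P=15: +2·20° lon, +15·10° lat → SW at lon -140°, lat 60°.
Square 4, 3: +4·2° lon, +3·1° lat → SW at lon -132°, lat 63°.
Subsquare u=20, w=22: +20·0.0833333° lon, +22·0.0416667° lat → SW at lon -130.333°, lat 63.9167°.
Cell spans 0.0833333° lon × 0.0416667° lat. Centre is SW corner plus half of each.
latitude 63.9375, longitude -130.2917.

63.9375, -130.2917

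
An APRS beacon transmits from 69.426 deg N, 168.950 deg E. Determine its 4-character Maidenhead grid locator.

RP49

Add 180° to longitude and 90° to latitude: 348.95, 159.43.
Field (20°×10°, letters A–R): lon ⌊348.95/20⌋ = 17 → R; lat ⌊159.43/10⌋ = 15 → P.
Square (2°×1°, digits 0–9): lon ⌊8.95/2⌋ = 4; lat ⌊9.43/1⌋ = 9.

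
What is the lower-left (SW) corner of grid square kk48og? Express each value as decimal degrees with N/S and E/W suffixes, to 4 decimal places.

Field K=10, K=10: +10·20° lon, +10·10° lat → SW at lon 20°, lat 10°.
Square 4, 8: +4·2° lon, +8·1° lat → SW at lon 28°, lat 18°.
Subsquare o=14, g=6: +14·0.0833333° lon, +6·0.0416667° lat → SW at lon 29.1667°, lat 18.25°.
latitude 18.2500° N, longitude 29.1667° E.

18.2500° N, 29.1667° E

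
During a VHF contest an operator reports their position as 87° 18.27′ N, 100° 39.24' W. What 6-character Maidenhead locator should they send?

Add 180° to longitude and 90° to latitude: 79.3460, 177.3045.
Field: lon ⌊79.3460/20⌋ = 3 → D; lat ⌊177.3045/10⌋ = 17 → R.
Square: lon ⌊19.3460/2⌋ = 9; lat ⌊7.3045/1⌋ = 7.
Subsquare: lon ⌊1.3460/0.0833333⌋ = 16 → q; lat ⌊0.3045/0.0416667⌋ = 7 → h.

DR97qh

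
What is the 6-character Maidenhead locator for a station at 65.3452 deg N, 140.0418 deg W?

BP95xi

Shift to the Maidenhead origin (180°W, 90°S): lon 39.9582, lat 155.3452.
Field: 39.9582/20 → 1 → B, 155.3452/10 → 15 → P; chars BP.
Square: 19.9582/2 → 9, 5.3452/1 → 5; chars 95.
Subsquare: 1.9582/0.0833333 → 23 → x, 0.3452/0.0416667 → 8 → i; chars xi.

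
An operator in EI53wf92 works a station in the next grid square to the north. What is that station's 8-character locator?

Latitude extended square 2; +1 → 3.
The longitude characters are unchanged.

EI53wf93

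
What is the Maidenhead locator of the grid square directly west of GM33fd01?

GM33ed91

Longitude extended square 0; −1 → -1, wraps to 9, carry into subsquare.
Longitude subsquare f = 5; −1 → 4 = e.
The latitude characters are unchanged.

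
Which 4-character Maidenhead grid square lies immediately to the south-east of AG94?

BG03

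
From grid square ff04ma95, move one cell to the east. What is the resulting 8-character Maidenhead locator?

FF04na05

Longitude extended square 9; +1 → 10, wraps to 0, carry into subsquare.
Longitude subsquare m = 12; +1 → 13 = n.
The latitude characters are unchanged.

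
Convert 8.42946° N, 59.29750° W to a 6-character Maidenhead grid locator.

Add 180° to longitude and 90° to latitude: 120.7025, 98.4295.
Field: 120.7025/20 → 6 → G, 98.4295/10 → 9 → J; chars GJ.
Square: 0.7025/2 → 0, 8.4295/1 → 8; chars 08.
Subsquare: 0.7025/0.0833333 → 8 → i, 0.4295/0.0416667 → 10 → k; chars ik.

GJ08ik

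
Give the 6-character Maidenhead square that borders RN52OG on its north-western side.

RN52nh

Longitude subsquare o = 14; −1 → 13 = n.
Latitude subsquare g = 6; +1 → 7 = h.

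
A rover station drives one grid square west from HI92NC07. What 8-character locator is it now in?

Longitude extended square 0; −1 → -1, wraps to 9, carry into subsquare.
Longitude subsquare n = 13; −1 → 12 = m.
The latitude characters are unchanged.

HI92mc97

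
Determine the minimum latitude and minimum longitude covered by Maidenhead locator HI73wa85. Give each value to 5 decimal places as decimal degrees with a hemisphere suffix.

6.97917° S, 24.10000° W

Field H=7, I=8: +7·20° lon, +8·10° lat → SW at lon -40°, lat -10°.
Square 7, 3: +7·2° lon, +3·1° lat → SW at lon -26°, lat -7°.
Subsquare w=22, a=0: +22·0.0833333° lon, +0·0.0416667° lat → SW at lon -24.1667°, lat -7°.
Extended square 8, 5: +8·0.00833333° lon, +5·0.00416667° lat → SW at lon -24.1°, lat -6.97917°.
latitude 6.97917° S, longitude 24.10000° W.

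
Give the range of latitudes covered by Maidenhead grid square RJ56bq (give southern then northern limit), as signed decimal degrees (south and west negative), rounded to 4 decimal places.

6.6667, 6.7083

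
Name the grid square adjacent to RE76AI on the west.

Longitude subsquare a = 0; −1 → -1, wraps to 23 = x, carry into square.
Longitude square 7; −1 → 6.
The latitude characters are unchanged.

RE66xi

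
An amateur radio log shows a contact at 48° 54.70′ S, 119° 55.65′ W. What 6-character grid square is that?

DE01ac

Add 180° to longitude and 90° to latitude: 60.0725, 41.0883.
Field: lon ⌊60.0725/20⌋ = 3 → D; lat ⌊41.0883/10⌋ = 4 → E.
Square: lon ⌊0.0725/2⌋ = 0; lat ⌊1.0883/1⌋ = 1.
Subsquare: lon ⌊0.0725/0.0833333⌋ = 0 → a; lat ⌊0.0883/0.0416667⌋ = 2 → c.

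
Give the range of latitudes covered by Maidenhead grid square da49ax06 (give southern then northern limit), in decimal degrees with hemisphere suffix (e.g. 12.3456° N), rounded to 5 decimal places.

Field D=3, A=0: +3·20° lon, +0·10° lat → SW at lon -120°, lat -90°.
Square 4, 9: +4·2° lon, +9·1° lat → SW at lon -112°, lat -81°.
Subsquare a=0, x=23: +0·0.0833333° lon, +23·0.0416667° lat → SW at lon -112°, lat -80.0417°.
Extended square 0, 6: +0·0.00833333° lon, +6·0.00416667° lat → SW at lon -112°, lat -80.0167°.
Cell spans 0.00833333° lon × 0.00416667° lat.
south 80.01667° S, north 80.01250° S.

80.01667° S, 80.01250° S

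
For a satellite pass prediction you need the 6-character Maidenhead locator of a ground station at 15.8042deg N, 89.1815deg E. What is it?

Offset from 180°W / 90°S: lon 269.1815°, lat 105.8042°.
Field: 269.1815/20 → 13 → N, 105.8042/10 → 10 → K; chars NK.
Square: 9.1815/2 → 4, 5.8042/1 → 5; chars 45.
Subsquare: 1.1815/0.0833333 → 14 → o, 0.8042/0.0416667 → 19 → t; chars ot.

NK45ot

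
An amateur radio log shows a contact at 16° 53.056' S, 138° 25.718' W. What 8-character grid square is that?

CH03sc87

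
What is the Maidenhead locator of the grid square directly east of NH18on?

NH18pn

Longitude subsquare o = 14; +1 → 15 = p.
The latitude characters are unchanged.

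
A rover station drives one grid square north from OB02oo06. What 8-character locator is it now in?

Latitude extended square 6; +1 → 7.
The longitude characters are unchanged.

OB02oo07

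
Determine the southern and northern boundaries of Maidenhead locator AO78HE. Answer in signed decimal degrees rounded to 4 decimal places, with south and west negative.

Field A=0, O=14: +0·20° lon, +14·10° lat → SW at lon -180°, lat 50°.
Square 7, 8: +7·2° lon, +8·1° lat → SW at lon -166°, lat 58°.
Subsquare h=7, e=4: +7·0.0833333° lon, +4·0.0416667° lat → SW at lon -165.417°, lat 58.1667°.
Cell spans 0.0833333° lon × 0.0416667° lat.
south 58.1667, north 58.2083.

58.1667, 58.2083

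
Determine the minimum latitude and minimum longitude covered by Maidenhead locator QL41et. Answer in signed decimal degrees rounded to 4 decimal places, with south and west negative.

Field Q=16, L=11: +16·20° lon, +11·10° lat → SW at lon 140°, lat 20°.
Square 4, 1: +4·2° lon, +1·1° lat → SW at lon 148°, lat 21°.
Subsquare e=4, t=19: +4·0.0833333° lon, +19·0.0416667° lat → SW at lon 148.333°, lat 21.7917°.
latitude 21.7917, longitude 148.3333.

21.7917, 148.3333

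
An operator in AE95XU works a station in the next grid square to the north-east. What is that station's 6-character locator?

BE05av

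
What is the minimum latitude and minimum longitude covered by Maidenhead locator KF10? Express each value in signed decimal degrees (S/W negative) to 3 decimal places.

-40.000, 22.000

Field K=10, F=5: +10·20° lon, +5·10° lat → SW at lon 20°, lat -40°.
Square 1, 0: +1·2° lon, +0·1° lat → SW at lon 22°, lat -40°.
latitude -40.000, longitude 22.000.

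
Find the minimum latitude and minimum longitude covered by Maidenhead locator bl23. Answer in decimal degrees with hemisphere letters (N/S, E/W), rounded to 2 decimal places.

23.00° N, 156.00° W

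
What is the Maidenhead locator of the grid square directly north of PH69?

PI60

Latitude square 9; +1 → 10, wraps to 0, carry into field.
Latitude field H = 7; +1 → 8 = I.
The longitude characters are unchanged.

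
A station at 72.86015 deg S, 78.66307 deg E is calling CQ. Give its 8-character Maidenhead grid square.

MB97hd93

Shift to the Maidenhead origin (180°W, 90°S): lon 258.66307, lat 17.13985.
Field: lon ⌊258.66307/20⌋ = 12 → M; lat ⌊17.13985/10⌋ = 1 → B.
Square: lon ⌊18.66307/2⌋ = 9; lat ⌊7.13985/1⌋ = 7.
Subsquare: lon ⌊0.66307/0.0833333⌋ = 7 → h; lat ⌊0.13985/0.0416667⌋ = 3 → d.
Extended square: lon ⌊0.07974/0.00833333⌋ = 9; lat ⌊0.01485/0.00416667⌋ = 3.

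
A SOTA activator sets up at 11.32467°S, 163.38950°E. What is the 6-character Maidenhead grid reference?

RH18qq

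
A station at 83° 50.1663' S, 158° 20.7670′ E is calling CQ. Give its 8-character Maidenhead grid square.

QA96ed19

Shift to the Maidenhead origin (180°W, 90°S): lon 338.34612, lat 6.16389.
Field (20°×10°, letters A–R): lon ⌊338.34612/20⌋ = 16 → Q; lat ⌊6.16389/10⌋ = 0 → A.
Square (2°×1°, digits 0–9): lon ⌊18.34612/2⌋ = 9; lat ⌊6.16389/1⌋ = 6.
Subsquare (5′×2.5′, letters a–x): lon ⌊0.34612/0.0833333⌋ = 4 → e; lat ⌊0.16389/0.0416667⌋ = 3 → d.
Extended square (30″×15″, digits 0–9): lon ⌊0.01278/0.00833333⌋ = 1; lat ⌊0.03889/0.00416667⌋ = 9.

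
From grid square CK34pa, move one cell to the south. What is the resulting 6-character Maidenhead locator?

CK33px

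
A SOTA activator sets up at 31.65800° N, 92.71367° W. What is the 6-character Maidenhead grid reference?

Offset from 180°W / 90°S: lon 87.2863°, lat 121.6580°.
Field (20°×10°, letters A–R): lon ⌊87.2863/20⌋ = 4 → E; lat ⌊121.6580/10⌋ = 12 → M.
Square (2°×1°, digits 0–9): lon ⌊7.2863/2⌋ = 3; lat ⌊1.6580/1⌋ = 1.
Subsquare (5′×2.5′, letters a–x): lon ⌊1.2863/0.0833333⌋ = 15 → p; lat ⌊0.6580/0.0416667⌋ = 15 → p.

EM31pp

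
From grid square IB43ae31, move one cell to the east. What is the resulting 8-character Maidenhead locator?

IB43ae41

Longitude extended square 3; +1 → 4.
The latitude characters are unchanged.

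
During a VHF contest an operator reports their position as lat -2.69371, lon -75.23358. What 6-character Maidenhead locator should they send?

FI27jh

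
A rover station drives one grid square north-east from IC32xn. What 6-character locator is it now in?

Longitude subsquare x = 23; +1 → 24, wraps to 0 = a, carry into square.
Longitude square 3; +1 → 4.
Latitude subsquare n = 13; +1 → 14 = o.

IC42ao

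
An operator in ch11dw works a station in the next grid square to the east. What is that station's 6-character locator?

Longitude subsquare d = 3; +1 → 4 = e.
The latitude characters are unchanged.

CH11ew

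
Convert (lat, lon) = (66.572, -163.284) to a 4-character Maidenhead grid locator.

AP86

Add 180° to longitude and 90° to latitude: 16.72, 156.57.
Field: 16.72/20 → 0 → A, 156.57/10 → 15 → P; chars AP.
Square: 16.72/2 → 8, 6.57/1 → 6; chars 86.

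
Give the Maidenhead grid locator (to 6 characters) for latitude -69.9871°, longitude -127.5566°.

CC60fa

Add 180° to longitude and 90° to latitude: 52.4434, 20.0129.
Field: 52.4434/20 → 2 → C, 20.0129/10 → 2 → C; chars CC.
Square: 12.4434/2 → 6, 0.0129/1 → 0; chars 60.
Subsquare: 0.4434/0.0833333 → 5 → f, 0.0129/0.0416667 → 0 → a; chars fa.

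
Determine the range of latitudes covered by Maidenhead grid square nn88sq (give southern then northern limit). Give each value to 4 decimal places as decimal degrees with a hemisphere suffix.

48.6667° N, 48.7083° N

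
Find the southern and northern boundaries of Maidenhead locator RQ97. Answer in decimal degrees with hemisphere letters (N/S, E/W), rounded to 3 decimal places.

77.000° N, 78.000° N

Field R=17, Q=16: +17·20° lon, +16·10° lat → SW at lon 160°, lat 70°.
Square 9, 7: +9·2° lon, +7·1° lat → SW at lon 178°, lat 77°.
Cell spans 2° lon × 1° lat.
south 77.000° N, north 78.000° N.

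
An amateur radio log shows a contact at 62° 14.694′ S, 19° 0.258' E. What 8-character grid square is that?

Shift to the Maidenhead origin (180°W, 90°S): lon 199.00430, lat 27.75510.
Field: 199.00430/20 → 9 → J, 27.75510/10 → 2 → C; chars JC.
Square: 19.00430/2 → 9, 7.75510/1 → 7; chars 97.
Subsquare: 1.00430/0.0833333 → 12 → m, 0.75510/0.0416667 → 18 → s; chars ms.
Extended square: 0.00430/0.00833333 → 0, 0.00510/0.00416667 → 1; chars 01.

JC97ms01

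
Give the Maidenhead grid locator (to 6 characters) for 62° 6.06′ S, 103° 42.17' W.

DC87dv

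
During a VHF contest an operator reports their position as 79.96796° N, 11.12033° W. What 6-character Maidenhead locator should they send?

Add 180° to longitude and 90° to latitude: 168.8797, 169.9680.
Field: lon ⌊168.8797/20⌋ = 8 → I; lat ⌊169.9680/10⌋ = 16 → Q.
Square: lon ⌊8.8797/2⌋ = 4; lat ⌊9.9680/1⌋ = 9.
Subsquare: lon ⌊0.8797/0.0833333⌋ = 10 → k; lat ⌊0.9680/0.0416667⌋ = 23 → x.

IQ49kx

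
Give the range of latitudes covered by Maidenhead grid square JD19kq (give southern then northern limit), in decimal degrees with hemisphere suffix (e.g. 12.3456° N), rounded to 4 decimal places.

50.3333° S, 50.2917° S

Field J=9, D=3: +9·20° lon, +3·10° lat → SW at lon 0°, lat -60°.
Square 1, 9: +1·2° lon, +9·1° lat → SW at lon 2°, lat -51°.
Subsquare k=10, q=16: +10·0.0833333° lon, +16·0.0416667° lat → SW at lon 2.83333°, lat -50.3333°.
Cell spans 0.0833333° lon × 0.0416667° lat.
south 50.3333° S, north 50.2917° S.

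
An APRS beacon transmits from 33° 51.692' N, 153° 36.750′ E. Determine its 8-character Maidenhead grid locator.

QM63tu36

Add 180° to longitude and 90° to latitude: 333.61250, 123.86153.
Field (20°×10°, letters A–R): 333.61250/20 → 16 → Q, 123.86153/10 → 12 → M; chars QM.
Square (2°×1°, digits 0–9): 13.61250/2 → 6, 3.86153/1 → 3; chars 63.
Subsquare (5′×2.5′, letters a–x): 1.61250/0.0833333 → 19 → t, 0.86153/0.0416667 → 20 → u; chars tu.
Extended square (30″×15″, digits 0–9): 0.02917/0.00833333 → 3, 0.02820/0.00416667 → 6; chars 36.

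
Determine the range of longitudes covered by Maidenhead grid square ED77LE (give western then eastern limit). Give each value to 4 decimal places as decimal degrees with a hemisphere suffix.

85.0833° W, 85.0000° W

Field E=4, D=3: +4·20° lon, +3·10° lat → SW at lon -100°, lat -60°.
Square 7, 7: +7·2° lon, +7·1° lat → SW at lon -86°, lat -53°.
Subsquare l=11, e=4: +11·0.0833333° lon, +4·0.0416667° lat → SW at lon -85.0833°, lat -52.8333°.
Cell spans 0.0833333° lon × 0.0416667° lat.
west 85.0833° W, east 85.0000° W.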